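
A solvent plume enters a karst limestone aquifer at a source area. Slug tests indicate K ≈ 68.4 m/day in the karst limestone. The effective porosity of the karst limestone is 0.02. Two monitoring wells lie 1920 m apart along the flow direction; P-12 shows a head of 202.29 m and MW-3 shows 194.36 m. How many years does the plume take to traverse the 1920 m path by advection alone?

Hydraulic gradient i = (202.29 − 194.36) / 1920 = 7.93 / 1920 = 0.004130.
Darcy flux q = K · i = 68.40 × 0.004130 = 0.2825 m/day.
Seepage velocity v = q / n_e = 0.2825 / 0.02 = 14.13 m/day.
Travel time t = L / v = 1920 / 14.13 = 135.9 days = 0.3721 years.

0.372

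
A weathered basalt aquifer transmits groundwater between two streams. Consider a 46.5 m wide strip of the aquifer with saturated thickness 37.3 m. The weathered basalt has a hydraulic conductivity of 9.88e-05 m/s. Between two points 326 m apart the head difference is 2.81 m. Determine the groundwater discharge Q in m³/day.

Convert K: 9.88e-05 m/s × 86400 = 8.536 m/day.
Cross-sectional area A = 46.5 × 37.3 = 1734 m².
Hydraulic gradient i = Δh / L = 2.81 / 326 = 0.008620.
Darcy's law: Q = K · A · i = 8.536 × 1734 × 0.008620 = 127.6 m³/day.

128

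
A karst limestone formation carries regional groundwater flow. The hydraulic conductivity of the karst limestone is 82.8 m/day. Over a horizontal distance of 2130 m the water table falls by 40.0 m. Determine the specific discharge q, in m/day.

Hydraulic gradient i = Δh / L = 40.0 / 2130 = 0.01878.
Specific discharge q = K · i = 82.80 × 0.01878 = 1.555 m/day.

1.55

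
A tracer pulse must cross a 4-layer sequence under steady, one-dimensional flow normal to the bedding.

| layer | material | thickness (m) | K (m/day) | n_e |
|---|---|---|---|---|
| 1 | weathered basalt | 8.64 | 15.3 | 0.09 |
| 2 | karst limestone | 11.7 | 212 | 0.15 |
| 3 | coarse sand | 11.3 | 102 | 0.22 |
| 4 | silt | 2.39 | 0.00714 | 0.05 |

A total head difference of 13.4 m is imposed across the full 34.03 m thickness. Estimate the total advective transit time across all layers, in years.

With flow normal to the layers, continuity requires the same specific discharge q through every layer.
Σ(b_i/K_i) = 8.64/15.3 + 11.7/212 + 11.3/102 + 2.39/0.00714 = 335.5 d.
q = Δh / Σ(b_i/K_i) = 13.4 / 335.5 = 0.03994 m/day.
In each layer the seepage velocity is v_i = q/n_i, so the layer transit time is t_i = b_i·n_i / q:
  layer 1 (weathered basalt): t_1 = 8.64 × 0.09 / 0.03994 = 19.47 d
  layer 2 (karst limestone): t_2 = 11.7 × 0.15 / 0.03994 = 43.94 d
  layer 3 (coarse sand): t_3 = 11.3 × 0.22 / 0.03994 = 62.24 d
  layer 4 (silt): t_4 = 2.39 × 0.05 / 0.03994 = 2.992 d
Total t = Σ t_i = 128.6 days = 0.3522 years.

0.352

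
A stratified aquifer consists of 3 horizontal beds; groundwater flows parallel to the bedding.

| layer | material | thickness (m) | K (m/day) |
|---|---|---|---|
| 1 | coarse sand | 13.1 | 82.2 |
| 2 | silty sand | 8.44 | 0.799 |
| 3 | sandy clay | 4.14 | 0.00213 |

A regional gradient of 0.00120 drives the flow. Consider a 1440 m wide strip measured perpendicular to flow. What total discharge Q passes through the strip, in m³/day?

1870

Flow is parallel to layering, so each bed carries its own Darcy discharge and the transmissivities add.
Σ(K_i·b_i) = 82.2×13.1 + 0.799×8.44 + 0.00213×4.14 = 1084 m²/day.
Hydraulic gradient i = 0.00120.
Q = Σ(K_i·b_i) · W · i = 1084 × 1440 × 0.001200 = 1872 m³/day.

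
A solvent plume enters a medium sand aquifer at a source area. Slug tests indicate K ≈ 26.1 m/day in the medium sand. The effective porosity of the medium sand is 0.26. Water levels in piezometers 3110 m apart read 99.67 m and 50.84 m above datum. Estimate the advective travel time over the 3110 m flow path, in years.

Hydraulic gradient i = (99.67 − 50.84) / 3110 = 48.83 / 3110 = 0.01570.
Darcy flux q = K · i = 26.10 × 0.01570 = 0.4098 m/day.
Seepage velocity v = q / n_e = 0.4098 / 0.26 = 1.576 m/day.
Travel time t = L / v = 3110 / 1.576 = 1973 days = 5.402 years.

5.40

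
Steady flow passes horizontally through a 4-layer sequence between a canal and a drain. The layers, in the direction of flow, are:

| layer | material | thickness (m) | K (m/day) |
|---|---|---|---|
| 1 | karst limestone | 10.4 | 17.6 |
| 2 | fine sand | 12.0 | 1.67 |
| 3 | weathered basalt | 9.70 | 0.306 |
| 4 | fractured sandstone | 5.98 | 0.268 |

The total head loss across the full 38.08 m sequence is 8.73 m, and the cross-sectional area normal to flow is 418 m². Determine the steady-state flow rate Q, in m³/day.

Flow is perpendicular to layering, so the layers act in series and the equivalent K is the thickness-weighted harmonic mean.
Total thickness L = 10.4 + 12.0 + 9.70 + 5.98 = 38.08 m.
Σ(b_i/K_i) = 10.4/17.6 + 12.0/1.67 + 9.70/0.306 + 5.98/0.268 = 61.79 d.
K_eq = L / Σ(b_i/K_i) = 38.08 / 61.79 = 0.6163 m/day.
Q = K_eq · A · (Δh/L) = 0.6163 × 418 × (8.73/38.08) = 59.06 m³/day.

59.1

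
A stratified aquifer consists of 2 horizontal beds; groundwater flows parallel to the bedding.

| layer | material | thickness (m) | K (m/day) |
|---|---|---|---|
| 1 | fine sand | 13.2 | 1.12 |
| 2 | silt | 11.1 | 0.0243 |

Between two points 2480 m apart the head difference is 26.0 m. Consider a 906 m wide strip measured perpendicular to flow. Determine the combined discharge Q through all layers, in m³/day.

Flow is parallel to layering, so each bed carries its own Darcy discharge and the transmissivities add.
Σ(K_i·b_i) = 1.12×13.2 + 0.0243×11.1 = 15.05 m²/day.
Hydraulic gradient i = Δh / L = 26.0 / 2480 = 0.01048.
Q = Σ(K_i·b_i) · W · i = 15.05 × 906 × 0.01048 = 143.0 m³/day.

143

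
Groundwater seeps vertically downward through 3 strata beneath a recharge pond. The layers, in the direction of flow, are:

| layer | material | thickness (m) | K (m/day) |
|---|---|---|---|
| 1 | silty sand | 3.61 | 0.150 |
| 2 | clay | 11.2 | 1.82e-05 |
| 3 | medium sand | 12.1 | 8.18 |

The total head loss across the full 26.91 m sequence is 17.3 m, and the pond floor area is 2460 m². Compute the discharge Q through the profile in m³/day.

Flow is perpendicular to layering, so the layers act in series and the equivalent K is the thickness-weighted harmonic mean.
Total thickness L = 3.61 + 11.2 + 12.1 = 26.91 m.
Σ(b_i/K_i) = 3.61/0.150 + 11.2/1.82e-05 + 12.1/8.18 = 6.154e+05 d.
K_eq = L / Σ(b_i/K_i) = 26.91 / 6.154e+05 = 4.373e-05 m/day.
Q = K_eq · A · (Δh/L) = 4.373e-05 × 2460 × (17.3/26.91) = 0.06915 m³/day.

0.0692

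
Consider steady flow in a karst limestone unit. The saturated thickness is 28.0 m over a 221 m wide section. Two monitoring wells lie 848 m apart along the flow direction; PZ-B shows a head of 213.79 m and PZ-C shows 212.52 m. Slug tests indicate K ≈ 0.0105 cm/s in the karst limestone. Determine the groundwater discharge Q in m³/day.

84.1

Convert K: 0.0105 cm/s × 864 = 9.072 m/day.
Cross-sectional area A = 221 × 28.0 = 6188 m².
Hydraulic gradient i = (213.79 − 212.52) / 848 = 1.27 / 848 = 0.001498.
Darcy's law: Q = K · A · i = 9.072 × 6188 × 0.001498 = 84.07 m³/day.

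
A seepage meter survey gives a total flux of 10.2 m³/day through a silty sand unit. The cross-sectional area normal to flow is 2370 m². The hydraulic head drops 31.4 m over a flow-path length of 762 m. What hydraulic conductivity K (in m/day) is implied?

0.104

Hydraulic gradient i = Δh / L = 31.4 / 762 = 0.04121.
From Q = K·A·i, K = Q / (A·i) = 10.2 / (2370 × 0.04121) = 0.1044 m/day.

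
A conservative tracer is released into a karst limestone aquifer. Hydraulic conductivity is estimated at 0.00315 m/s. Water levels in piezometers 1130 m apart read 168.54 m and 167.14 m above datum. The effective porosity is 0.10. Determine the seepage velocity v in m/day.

Convert K: 0.00315 m/s × 86400 = 272.2 m/day.
Hydraulic gradient i = (168.54 − 167.14) / 1130 = 1.4 / 1130 = 0.001239.
Darcy flux q = K · i = 272.2 × 0.001239 = 0.3372 m/day.
Seepage velocity v = q / n_e = 0.3372 / 0.10 = 3.372 m/day.

3.37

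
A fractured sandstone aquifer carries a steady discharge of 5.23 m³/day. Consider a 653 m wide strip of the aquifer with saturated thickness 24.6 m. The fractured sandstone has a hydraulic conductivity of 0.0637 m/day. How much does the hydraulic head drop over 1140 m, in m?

Cross-sectional area A = 653 × 24.6 = 16064 m².
From Q = K·A·i, i = Q / (K·A) = 5.23 / (0.06370 × 16064) = 0.005111.
Head loss Δh = i · L = 0.005111 × 1140 = 5.827 m.

5.83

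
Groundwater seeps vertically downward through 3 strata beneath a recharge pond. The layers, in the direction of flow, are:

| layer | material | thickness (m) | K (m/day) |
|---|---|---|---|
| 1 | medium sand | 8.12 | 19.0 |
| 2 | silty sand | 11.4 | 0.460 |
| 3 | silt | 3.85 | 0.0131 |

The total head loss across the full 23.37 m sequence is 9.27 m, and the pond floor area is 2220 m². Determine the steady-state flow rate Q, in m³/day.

64.5

Flow is perpendicular to layering, so the layers act in series and the equivalent K is the thickness-weighted harmonic mean.
Total thickness L = 8.12 + 11.4 + 3.85 = 23.37 m.
Σ(b_i/K_i) = 8.12/19.0 + 11.4/0.460 + 3.85/0.0131 = 319.1 d.
K_eq = L / Σ(b_i/K_i) = 23.37 / 319.1 = 0.07324 m/day.
Q = K_eq · A · (Δh/L) = 0.07324 × 2220 × (9.27/23.37) = 64.49 m³/day.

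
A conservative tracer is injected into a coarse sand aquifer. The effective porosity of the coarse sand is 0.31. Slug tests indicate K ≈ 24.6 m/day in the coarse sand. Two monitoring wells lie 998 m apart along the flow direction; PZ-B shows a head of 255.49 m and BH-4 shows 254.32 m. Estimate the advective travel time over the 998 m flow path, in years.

29.4

Hydraulic gradient i = (255.49 − 254.32) / 998 = 1.17 / 998 = 0.001172.
Darcy flux q = K · i = 24.60 × 0.001172 = 0.02884 m/day.
Seepage velocity v = q / n_e = 0.02884 / 0.31 = 0.09303 m/day.
Travel time t = L / v = 998 / 0.09303 = 10728 days = 29.37 years.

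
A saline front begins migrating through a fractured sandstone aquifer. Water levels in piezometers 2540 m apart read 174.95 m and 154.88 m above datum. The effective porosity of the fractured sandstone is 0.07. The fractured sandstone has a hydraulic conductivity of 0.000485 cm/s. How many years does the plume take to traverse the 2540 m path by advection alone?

Convert K: 0.000485 cm/s × 864 = 0.4190 m/day.
Hydraulic gradient i = (174.95 − 154.88) / 2540 = 20.07 / 2540 = 0.007902.
Darcy flux q = K · i = 0.4190 × 0.007902 = 0.003311 m/day.
Seepage velocity v = q / n_e = 0.003311 / 0.07 = 0.04730 m/day.
Travel time t = L / v = 2540 / 0.04730 = 53699 days = 147.0 years.

147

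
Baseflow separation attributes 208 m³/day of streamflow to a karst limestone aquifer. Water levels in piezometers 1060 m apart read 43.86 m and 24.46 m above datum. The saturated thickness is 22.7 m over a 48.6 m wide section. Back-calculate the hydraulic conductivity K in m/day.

10.3

Cross-sectional area A = 48.6 × 22.7 = 1103 m².
Hydraulic gradient i = (43.86 − 24.46) / 1060 = 19.4 / 1060 = 0.01830.
From Q = K·A·i, K = Q / (A·i) = 208 / (1103 × 0.01830) = 10.30 m/day.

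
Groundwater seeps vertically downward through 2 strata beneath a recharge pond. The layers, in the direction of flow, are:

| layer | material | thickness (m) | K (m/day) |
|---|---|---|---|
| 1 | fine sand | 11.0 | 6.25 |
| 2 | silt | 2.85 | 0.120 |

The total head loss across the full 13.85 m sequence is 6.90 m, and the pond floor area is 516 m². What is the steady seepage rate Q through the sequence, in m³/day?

Flow is perpendicular to layering, so the layers act in series and the equivalent K is the thickness-weighted harmonic mean.
Total thickness L = 11.0 + 2.85 = 13.85 m.
Σ(b_i/K_i) = 11.0/6.25 + 2.85/0.120 = 25.51 d.
K_eq = L / Σ(b_i/K_i) = 13.85 / 25.51 = 0.5429 m/day.
Q = K_eq · A · (Δh/L) = 0.5429 × 516 × (6.90/13.85) = 139.6 m³/day.

140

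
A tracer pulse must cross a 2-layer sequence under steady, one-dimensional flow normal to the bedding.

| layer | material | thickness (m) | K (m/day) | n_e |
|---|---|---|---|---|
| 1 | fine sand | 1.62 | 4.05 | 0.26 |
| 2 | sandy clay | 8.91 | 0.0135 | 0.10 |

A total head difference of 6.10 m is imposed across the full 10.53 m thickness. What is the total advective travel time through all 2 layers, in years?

0.389

With flow normal to the layers, continuity requires the same specific discharge q through every layer.
Σ(b_i/K_i) = 1.62/4.05 + 8.91/0.0135 = 660.4 d.
q = Δh / Σ(b_i/K_i) = 6.10 / 660.4 = 0.009237 m/day.
In each layer the seepage velocity is v_i = q/n_i, so the layer transit time is t_i = b_i·n_i / q:
  layer 1 (fine sand): t_1 = 1.62 × 0.26 / 0.009237 = 45.60 d
  layer 2 (sandy clay): t_2 = 8.91 × 0.10 / 0.009237 = 96.46 d
Total t = Σ t_i = 142.1 days = 0.3889 years.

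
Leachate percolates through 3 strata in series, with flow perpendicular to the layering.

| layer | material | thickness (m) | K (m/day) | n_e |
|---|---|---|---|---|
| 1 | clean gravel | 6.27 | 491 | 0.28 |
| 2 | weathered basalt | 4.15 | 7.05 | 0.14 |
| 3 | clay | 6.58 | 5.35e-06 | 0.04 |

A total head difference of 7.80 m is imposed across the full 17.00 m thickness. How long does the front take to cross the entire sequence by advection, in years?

With flow normal to the layers, continuity requires the same specific discharge q through every layer.
Σ(b_i/K_i) = 6.27/491 + 4.15/7.05 + 6.58/5.35e-06 = 1.230e+06 d.
q = Δh / Σ(b_i/K_i) = 7.80 / 1.230e+06 = 6.342e-06 m/day.
In each layer the seepage velocity is v_i = q/n_i, so the layer transit time is t_i = b_i·n_i / q:
  layer 1 (clean gravel): t_1 = 6.27 × 0.28 / 6.342e-06 = 2.768e+05 d
  layer 2 (weathered basalt): t_2 = 4.15 × 0.14 / 6.342e-06 = 91612 d
  layer 3 (clay): t_3 = 6.58 × 0.04 / 6.342e-06 = 41501 d
Total t = Σ t_i = 4.099e+05 days = 1122 years.

1120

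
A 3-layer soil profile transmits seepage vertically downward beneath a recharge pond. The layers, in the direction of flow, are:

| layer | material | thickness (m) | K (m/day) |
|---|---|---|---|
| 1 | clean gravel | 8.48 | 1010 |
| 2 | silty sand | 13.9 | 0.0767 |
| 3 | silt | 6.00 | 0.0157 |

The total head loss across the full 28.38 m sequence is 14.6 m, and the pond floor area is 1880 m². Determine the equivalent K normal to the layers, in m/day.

0.0504

Flow is perpendicular to layering, so the layers act in series and the equivalent K is the thickness-weighted harmonic mean.
Total thickness L = 8.48 + 13.9 + 6.00 = 28.38 m.
Σ(b_i/K_i) = 8.48/1010 + 13.9/0.0767 + 6.00/0.0157 = 563.4 d.
K_eq = L / Σ(b_i/K_i) = 28.38 / 563.4 = 0.05037 m/day.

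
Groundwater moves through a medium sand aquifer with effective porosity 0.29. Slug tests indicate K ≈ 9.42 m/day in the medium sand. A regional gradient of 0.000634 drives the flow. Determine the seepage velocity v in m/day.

Hydraulic gradient i = 0.000634.
Darcy flux q = K · i = 9.420 × 0.0006340 = 0.005972 m/day.
Seepage velocity v = q / n_e = 0.005972 / 0.29 = 0.02059 m/day.

0.0206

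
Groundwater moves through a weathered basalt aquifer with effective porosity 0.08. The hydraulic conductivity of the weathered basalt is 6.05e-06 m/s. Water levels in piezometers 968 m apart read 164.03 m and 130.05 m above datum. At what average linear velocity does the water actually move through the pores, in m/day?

Convert K: 6.05e-06 m/s × 86400 = 0.5227 m/day.
Hydraulic gradient i = (164.03 − 130.05) / 968 = 33.98 / 968 = 0.03510.
Darcy flux q = K · i = 0.5227 × 0.03510 = 0.01835 m/day.
Seepage velocity v = q / n_e = 0.01835 / 0.08 = 0.2294 m/day.

0.229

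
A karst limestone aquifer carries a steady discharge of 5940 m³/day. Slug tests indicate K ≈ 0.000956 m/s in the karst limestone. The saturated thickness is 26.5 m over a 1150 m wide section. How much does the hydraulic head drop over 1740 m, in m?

Convert K: 0.000956 m/s × 86400 = 82.60 m/day.
Cross-sectional area A = 1150 × 26.5 = 30475 m².
From Q = K·A·i, i = Q / (K·A) = 5940 / (82.60 × 30475) = 0.002360.
Head loss Δh = i · L = 0.002360 × 1740 = 4.106 m.

4.11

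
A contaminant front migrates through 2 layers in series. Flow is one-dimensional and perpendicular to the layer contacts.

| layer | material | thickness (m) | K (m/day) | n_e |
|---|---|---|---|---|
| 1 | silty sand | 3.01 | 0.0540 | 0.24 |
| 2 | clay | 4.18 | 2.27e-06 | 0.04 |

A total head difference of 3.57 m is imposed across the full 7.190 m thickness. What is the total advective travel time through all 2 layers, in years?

With flow normal to the layers, continuity requires the same specific discharge q through every layer.
Σ(b_i/K_i) = 3.01/0.0540 + 4.18/2.27e-06 = 1.841e+06 d.
q = Δh / Σ(b_i/K_i) = 3.57 / 1.841e+06 = 1.939e-06 m/day.
In each layer the seepage velocity is v_i = q/n_i, so the layer transit time is t_i = b_i·n_i / q:
  layer 1 (silty sand): t_1 = 3.01 × 0.24 / 1.939e-06 = 3.726e+05 d
  layer 2 (clay): t_2 = 4.18 × 0.04 / 1.939e-06 = 86245 d
Total t = Σ t_i = 4.589e+05 days = 1256 years.

1260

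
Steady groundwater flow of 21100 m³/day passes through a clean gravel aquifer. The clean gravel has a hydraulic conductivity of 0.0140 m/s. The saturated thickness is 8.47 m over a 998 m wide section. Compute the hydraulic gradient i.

0.00206

Convert K: 0.0140 m/s × 86400 = 1210 m/day.
Cross-sectional area A = 998 × 8.47 = 8453 m².
From Q = K·A·i, i = Q / (K·A) = 21100 / (1210 × 8453) = 0.002064.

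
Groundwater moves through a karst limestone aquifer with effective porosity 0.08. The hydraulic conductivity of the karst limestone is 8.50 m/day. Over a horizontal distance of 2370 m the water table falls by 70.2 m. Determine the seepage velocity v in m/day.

Hydraulic gradient i = Δh / L = 70.2 / 2370 = 0.02962.
Darcy flux q = K · i = 8.500 × 0.02962 = 0.2518 m/day.
Seepage velocity v = q / n_e = 0.2518 / 0.08 = 3.147 m/day.

3.15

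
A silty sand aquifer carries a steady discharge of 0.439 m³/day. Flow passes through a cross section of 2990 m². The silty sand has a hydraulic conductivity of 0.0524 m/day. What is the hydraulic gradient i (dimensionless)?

0.00280

From Q = K·A·i, i = Q / (K·A) = 0.439 / (0.05240 × 2990) = 0.002802.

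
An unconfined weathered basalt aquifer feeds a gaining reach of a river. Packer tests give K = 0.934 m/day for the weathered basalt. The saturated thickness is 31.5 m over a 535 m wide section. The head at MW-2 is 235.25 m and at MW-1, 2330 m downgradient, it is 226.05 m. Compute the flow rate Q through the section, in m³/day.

62.2

Cross-sectional area A = 535 × 31.5 = 16852 m².
Hydraulic gradient i = (235.25 − 226.05) / 2330 = 9.2 / 2330 = 0.003948.
Darcy's law: Q = K · A · i = 0.9340 × 16852 × 0.003948 = 62.15 m³/day.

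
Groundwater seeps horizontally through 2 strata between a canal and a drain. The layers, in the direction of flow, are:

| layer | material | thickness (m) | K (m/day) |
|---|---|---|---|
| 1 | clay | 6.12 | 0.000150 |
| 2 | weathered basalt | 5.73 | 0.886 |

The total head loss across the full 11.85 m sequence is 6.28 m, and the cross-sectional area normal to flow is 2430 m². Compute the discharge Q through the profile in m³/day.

Flow is perpendicular to layering, so the layers act in series and the equivalent K is the thickness-weighted harmonic mean.
Total thickness L = 6.12 + 5.73 = 11.85 m.
Σ(b_i/K_i) = 6.12/0.000150 + 5.73/0.886 = 40806 d.
K_eq = L / Σ(b_i/K_i) = 11.85 / 40806 = 0.0002904 m/day.
Q = K_eq · A · (Δh/L) = 0.0002904 × 2430 × (6.28/11.85) = 0.3740 m³/day.

0.374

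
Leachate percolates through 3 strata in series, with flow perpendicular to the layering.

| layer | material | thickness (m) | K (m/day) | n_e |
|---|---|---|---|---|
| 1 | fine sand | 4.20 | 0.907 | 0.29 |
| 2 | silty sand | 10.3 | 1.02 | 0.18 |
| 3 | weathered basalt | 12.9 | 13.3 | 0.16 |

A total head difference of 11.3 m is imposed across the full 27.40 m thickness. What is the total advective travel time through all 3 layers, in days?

7.14

With flow normal to the layers, continuity requires the same specific discharge q through every layer.
Σ(b_i/K_i) = 4.20/0.907 + 10.3/1.02 + 12.9/13.3 = 15.70 d.
q = Δh / Σ(b_i/K_i) = 11.3 / 15.70 = 0.7198 m/day.
In each layer the seepage velocity is v_i = q/n_i, so the layer transit time is t_i = b_i·n_i / q:
  layer 1 (fine sand): t_1 = 4.20 × 0.29 / 0.7198 = 1.692 d
  layer 2 (silty sand): t_2 = 10.3 × 0.18 / 0.7198 = 2.576 d
  layer 3 (weathered basalt): t_3 = 12.9 × 0.16 / 0.7198 = 2.867 d
Total t = Σ t_i = 7.135 days.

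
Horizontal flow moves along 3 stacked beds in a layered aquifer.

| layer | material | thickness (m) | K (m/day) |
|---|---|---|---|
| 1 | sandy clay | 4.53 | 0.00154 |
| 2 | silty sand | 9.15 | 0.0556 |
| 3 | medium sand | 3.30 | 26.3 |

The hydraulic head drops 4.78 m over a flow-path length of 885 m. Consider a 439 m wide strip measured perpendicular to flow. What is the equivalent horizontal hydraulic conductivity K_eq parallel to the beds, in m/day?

5.14

Flow is parallel to layering, so each bed carries its own Darcy discharge and the transmissivities add.
Σ(K_i·b_i) = 0.00154×4.53 + 0.0556×9.15 + 26.3×3.30 = 87.31 m²/day.
Total thickness b = 16.98 m, so K_eq = Σ(K_i·b_i)/b = 5.142 m/day.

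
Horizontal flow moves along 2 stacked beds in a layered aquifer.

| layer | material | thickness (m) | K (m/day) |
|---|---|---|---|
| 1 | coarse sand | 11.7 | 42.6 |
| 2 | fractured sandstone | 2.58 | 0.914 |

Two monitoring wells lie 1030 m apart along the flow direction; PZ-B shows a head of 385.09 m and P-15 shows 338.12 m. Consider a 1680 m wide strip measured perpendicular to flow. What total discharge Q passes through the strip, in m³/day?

Flow is parallel to layering, so each bed carries its own Darcy discharge and the transmissivities add.
Σ(K_i·b_i) = 42.6×11.7 + 0.914×2.58 = 500.8 m²/day.
Hydraulic gradient i = (385.09 − 338.12) / 1030 = 46.97 / 1030 = 0.04560.
Q = Σ(K_i·b_i) · W · i = 500.8 × 1680 × 0.04560 = 38365 m³/day.

38400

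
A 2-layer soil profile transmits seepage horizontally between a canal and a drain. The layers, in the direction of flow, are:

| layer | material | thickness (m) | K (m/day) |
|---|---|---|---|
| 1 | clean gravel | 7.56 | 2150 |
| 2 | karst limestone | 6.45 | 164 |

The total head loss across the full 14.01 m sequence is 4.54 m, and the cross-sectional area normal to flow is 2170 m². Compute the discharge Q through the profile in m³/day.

230000

Flow is perpendicular to layering, so the layers act in series and the equivalent K is the thickness-weighted harmonic mean.
Total thickness L = 7.56 + 6.45 = 14.01 m.
Σ(b_i/K_i) = 7.56/2150 + 6.45/164 = 0.04285 d.
K_eq = L / Σ(b_i/K_i) = 14.01 / 0.04285 = 327.0 m/day.
Q = K_eq · A · (Δh/L) = 327.0 × 2170 × (4.54/14.01) = 2.299e+05 m³/day.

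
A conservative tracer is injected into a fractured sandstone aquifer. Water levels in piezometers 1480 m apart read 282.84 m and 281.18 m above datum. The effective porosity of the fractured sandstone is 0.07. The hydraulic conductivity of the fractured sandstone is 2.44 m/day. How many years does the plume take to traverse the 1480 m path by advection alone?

Hydraulic gradient i = (282.84 − 281.18) / 1480 = 1.66 / 1480 = 0.001122.
Darcy flux q = K · i = 2.440 × 0.001122 = 0.002737 m/day.
Seepage velocity v = q / n_e = 0.002737 / 0.07 = 0.03910 m/day.
Travel time t = L / v = 1480 / 0.03910 = 37855 days = 103.6 years.

104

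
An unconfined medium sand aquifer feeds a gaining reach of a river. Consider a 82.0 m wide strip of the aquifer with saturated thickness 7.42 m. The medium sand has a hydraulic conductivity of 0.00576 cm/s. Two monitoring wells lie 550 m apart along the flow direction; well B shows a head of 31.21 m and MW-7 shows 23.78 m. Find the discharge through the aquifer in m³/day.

40.9

Convert K: 0.00576 cm/s × 864 = 4.977 m/day.
Cross-sectional area A = 82.0 × 7.42 = 608.4 m².
Hydraulic gradient i = (31.21 − 23.78) / 550 = 7.43 / 550 = 0.01351.
Darcy's law: Q = K · A · i = 4.977 × 608.4 × 0.01351 = 40.91 m³/day.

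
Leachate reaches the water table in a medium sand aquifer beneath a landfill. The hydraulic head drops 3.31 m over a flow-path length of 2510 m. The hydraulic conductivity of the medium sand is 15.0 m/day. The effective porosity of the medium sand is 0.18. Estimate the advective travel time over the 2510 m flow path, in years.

Hydraulic gradient i = Δh / L = 3.31 / 2510 = 0.001319.
Darcy flux q = K · i = 15.00 × 0.001319 = 0.01978 m/day.
Seepage velocity v = q / n_e = 0.01978 / 0.18 = 0.1099 m/day.
Travel time t = L / v = 2510 / 0.1099 = 22840 days = 62.53 years.

62.5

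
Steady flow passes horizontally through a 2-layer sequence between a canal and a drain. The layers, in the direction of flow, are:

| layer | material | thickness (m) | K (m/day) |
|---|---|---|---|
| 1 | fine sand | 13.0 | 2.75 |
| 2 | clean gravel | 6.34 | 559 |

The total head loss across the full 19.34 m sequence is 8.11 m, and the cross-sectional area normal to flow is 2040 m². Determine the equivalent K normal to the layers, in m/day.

Flow is perpendicular to layering, so the layers act in series and the equivalent K is the thickness-weighted harmonic mean.
Total thickness L = 13.0 + 6.34 = 19.34 m.
Σ(b_i/K_i) = 13.0/2.75 + 6.34/559 = 4.739 d.
K_eq = L / Σ(b_i/K_i) = 19.34 / 4.739 = 4.081 m/day.

4.08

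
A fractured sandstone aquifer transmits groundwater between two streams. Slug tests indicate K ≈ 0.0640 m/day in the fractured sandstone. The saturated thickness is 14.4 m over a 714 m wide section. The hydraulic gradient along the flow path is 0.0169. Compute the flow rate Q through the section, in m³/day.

11.1

Cross-sectional area A = 714 × 14.4 = 10282 m².
Hydraulic gradient i = 0.0169.
Darcy's law: Q = K · A · i = 0.06400 × 10282 × 0.01690 = 11.12 m³/day.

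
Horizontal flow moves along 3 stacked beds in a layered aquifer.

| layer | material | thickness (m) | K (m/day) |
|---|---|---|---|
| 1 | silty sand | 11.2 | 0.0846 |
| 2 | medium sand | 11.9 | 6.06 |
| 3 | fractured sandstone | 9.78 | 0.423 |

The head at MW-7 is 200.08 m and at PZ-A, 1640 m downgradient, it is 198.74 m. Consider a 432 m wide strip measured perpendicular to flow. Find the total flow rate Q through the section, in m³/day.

Flow is parallel to layering, so each bed carries its own Darcy discharge and the transmissivities add.
Σ(K_i·b_i) = 0.0846×11.2 + 6.06×11.9 + 0.423×9.78 = 77.20 m²/day.
Hydraulic gradient i = (200.08 − 198.74) / 1640 = 1.34 / 1640 = 0.0008171.
Q = Σ(K_i·b_i) · W · i = 77.20 × 432 × 0.0008171 = 27.25 m³/day.

27.2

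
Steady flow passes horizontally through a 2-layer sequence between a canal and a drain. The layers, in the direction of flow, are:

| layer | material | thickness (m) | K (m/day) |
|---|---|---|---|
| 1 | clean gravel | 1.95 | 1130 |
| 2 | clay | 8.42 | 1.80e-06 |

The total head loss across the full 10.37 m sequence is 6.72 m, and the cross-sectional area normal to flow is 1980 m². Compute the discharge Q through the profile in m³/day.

0.00284

Flow is perpendicular to layering, so the layers act in series and the equivalent K is the thickness-weighted harmonic mean.
Total thickness L = 1.95 + 8.42 = 10.37 m.
Σ(b_i/K_i) = 1.95/1130 + 8.42/1.80e-06 = 4.678e+06 d.
K_eq = L / Σ(b_i/K_i) = 10.37 / 4.678e+06 = 2.217e-06 m/day.
Q = K_eq · A · (Δh/L) = 2.217e-06 × 1980 × (6.72/10.37) = 0.002844 m³/day.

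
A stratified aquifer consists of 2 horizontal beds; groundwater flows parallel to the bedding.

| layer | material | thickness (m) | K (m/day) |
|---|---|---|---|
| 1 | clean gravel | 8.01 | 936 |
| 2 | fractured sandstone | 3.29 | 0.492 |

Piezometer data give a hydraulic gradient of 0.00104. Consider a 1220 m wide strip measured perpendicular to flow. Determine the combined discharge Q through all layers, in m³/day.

9510

Flow is parallel to layering, so each bed carries its own Darcy discharge and the transmissivities add.
Σ(K_i·b_i) = 936×8.01 + 0.492×3.29 = 7499 m²/day.
Hydraulic gradient i = 0.00104.
Q = Σ(K_i·b_i) · W · i = 7499 × 1220 × 0.001040 = 9515 m³/day.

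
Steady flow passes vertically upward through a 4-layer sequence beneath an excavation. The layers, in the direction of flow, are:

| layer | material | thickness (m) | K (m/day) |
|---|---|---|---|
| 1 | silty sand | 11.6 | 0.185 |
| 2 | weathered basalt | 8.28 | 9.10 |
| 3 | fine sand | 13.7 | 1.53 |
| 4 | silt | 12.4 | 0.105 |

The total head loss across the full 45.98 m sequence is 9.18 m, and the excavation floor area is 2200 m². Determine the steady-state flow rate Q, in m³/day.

Flow is perpendicular to layering, so the layers act in series and the equivalent K is the thickness-weighted harmonic mean.
Total thickness L = 11.6 + 8.28 + 13.7 + 12.4 = 45.98 m.
Σ(b_i/K_i) = 11.6/0.185 + 8.28/9.10 + 13.7/1.53 + 12.4/0.105 = 190.7 d.
K_eq = L / Σ(b_i/K_i) = 45.98 / 190.7 = 0.2412 m/day.
Q = K_eq · A · (Δh/L) = 0.2412 × 2200 × (9.18/45.98) = 105.9 m³/day.

106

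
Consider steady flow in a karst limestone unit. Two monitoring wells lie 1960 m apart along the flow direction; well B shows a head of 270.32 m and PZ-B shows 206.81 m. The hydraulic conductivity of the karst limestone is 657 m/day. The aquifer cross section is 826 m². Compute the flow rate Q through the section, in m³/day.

17600

Hydraulic gradient i = (270.32 − 206.81) / 1960 = 63.51 / 1960 = 0.03240.
Darcy's law: Q = K · A · i = 657.0 × 826.0 × 0.03240 = 17585 m³/day.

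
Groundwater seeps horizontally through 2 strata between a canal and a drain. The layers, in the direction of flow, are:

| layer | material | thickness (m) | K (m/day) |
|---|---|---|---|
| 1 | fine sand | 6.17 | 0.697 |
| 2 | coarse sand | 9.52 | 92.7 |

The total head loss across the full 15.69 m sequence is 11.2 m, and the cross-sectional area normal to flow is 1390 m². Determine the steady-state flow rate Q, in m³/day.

Flow is perpendicular to layering, so the layers act in series and the equivalent K is the thickness-weighted harmonic mean.
Total thickness L = 6.17 + 9.52 = 15.69 m.
Σ(b_i/K_i) = 6.17/0.697 + 9.52/92.7 = 8.955 d.
K_eq = L / Σ(b_i/K_i) = 15.69 / 8.955 = 1.752 m/day.
Q = K_eq · A · (Δh/L) = 1.752 × 1390 × (11.2/15.69) = 1738 m³/day.

1740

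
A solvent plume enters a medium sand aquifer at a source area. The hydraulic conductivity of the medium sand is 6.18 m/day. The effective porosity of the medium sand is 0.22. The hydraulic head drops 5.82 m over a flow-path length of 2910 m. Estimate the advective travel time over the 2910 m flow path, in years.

Hydraulic gradient i = Δh / L = 5.82 / 2910 = 0.002000.
Darcy flux q = K · i = 6.180 × 0.002000 = 0.01236 m/day.
Seepage velocity v = q / n_e = 0.01236 / 0.22 = 0.05618 m/day.
Travel time t = L / v = 2910 / 0.05618 = 51796 days = 141.8 years.

142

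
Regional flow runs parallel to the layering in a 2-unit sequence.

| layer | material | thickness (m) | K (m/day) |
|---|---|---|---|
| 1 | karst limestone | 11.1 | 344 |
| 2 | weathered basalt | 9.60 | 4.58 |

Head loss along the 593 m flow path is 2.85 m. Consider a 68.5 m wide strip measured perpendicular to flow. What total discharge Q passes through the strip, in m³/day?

Flow is parallel to layering, so each bed carries its own Darcy discharge and the transmissivities add.
Σ(K_i·b_i) = 344×11.1 + 4.58×9.60 = 3862 m²/day.
Hydraulic gradient i = Δh / L = 2.85 / 593 = 0.004806.
Q = Σ(K_i·b_i) · W · i = 3862 × 68.5 × 0.004806 = 1272 m³/day.

1270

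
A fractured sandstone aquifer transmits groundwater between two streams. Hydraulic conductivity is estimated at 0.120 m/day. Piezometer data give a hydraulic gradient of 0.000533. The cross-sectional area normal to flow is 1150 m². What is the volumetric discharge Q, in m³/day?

Hydraulic gradient i = 0.000533.
Darcy's law: Q = K · A · i = 0.1200 × 1150 × 0.0005330 = 0.07355 m³/day.

0.0736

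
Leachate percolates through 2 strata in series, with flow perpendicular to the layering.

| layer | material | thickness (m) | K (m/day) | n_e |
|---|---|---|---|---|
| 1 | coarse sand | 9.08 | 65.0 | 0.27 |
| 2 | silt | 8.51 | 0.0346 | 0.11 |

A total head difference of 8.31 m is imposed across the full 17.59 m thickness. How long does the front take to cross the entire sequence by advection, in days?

With flow normal to the layers, continuity requires the same specific discharge q through every layer.
Σ(b_i/K_i) = 9.08/65.0 + 8.51/0.0346 = 246.1 d.
q = Δh / Σ(b_i/K_i) = 8.31 / 246.1 = 0.03377 m/day.
In each layer the seepage velocity is v_i = q/n_i, so the layer transit time is t_i = b_i·n_i / q:
  layer 1 (coarse sand): t_1 = 9.08 × 0.27 / 0.03377 = 72.60 d
  layer 2 (silt): t_2 = 8.51 × 0.11 / 0.03377 = 27.72 d
Total t = Σ t_i = 100.3 days.

100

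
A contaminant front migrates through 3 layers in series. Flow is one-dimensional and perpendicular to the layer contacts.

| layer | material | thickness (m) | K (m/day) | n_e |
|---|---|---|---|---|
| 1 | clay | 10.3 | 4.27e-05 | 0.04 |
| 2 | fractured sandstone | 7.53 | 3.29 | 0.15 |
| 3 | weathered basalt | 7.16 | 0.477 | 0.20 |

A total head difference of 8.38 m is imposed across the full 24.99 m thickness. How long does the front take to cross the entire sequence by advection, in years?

234

With flow normal to the layers, continuity requires the same specific discharge q through every layer.
Σ(b_i/K_i) = 10.3/4.27e-05 + 7.53/3.29 + 7.16/0.477 = 2.412e+05 d.
q = Δh / Σ(b_i/K_i) = 8.38 / 2.412e+05 = 3.474e-05 m/day.
In each layer the seepage velocity is v_i = q/n_i, so the layer transit time is t_i = b_i·n_i / q:
  layer 1 (clay): t_1 = 10.3 × 0.04 / 3.474e-05 = 11860 d
  layer 2 (fractured sandstone): t_2 = 7.53 × 0.15 / 3.474e-05 = 32515 d
  layer 3 (weathered basalt): t_3 = 7.16 × 0.20 / 3.474e-05 = 41223 d
Total t = Σ t_i = 85598 days = 234.4 years.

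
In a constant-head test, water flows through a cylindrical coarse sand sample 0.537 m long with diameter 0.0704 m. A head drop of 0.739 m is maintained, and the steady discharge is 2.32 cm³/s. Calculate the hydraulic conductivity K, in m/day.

37.4

Cross-sectional area A = π·(d/2)² = π × (0.0704/2)² = 0.003893 m².
Convert discharge: 2.32 cm³/s = 2.320e-06 m³/s.
Darcy's law rearranged: K = Q·L / (A·Δh) = 2.320e-06 × 0.537 / (0.003893 × 0.739) = 0.0004331 m/s = 37.42 m/day.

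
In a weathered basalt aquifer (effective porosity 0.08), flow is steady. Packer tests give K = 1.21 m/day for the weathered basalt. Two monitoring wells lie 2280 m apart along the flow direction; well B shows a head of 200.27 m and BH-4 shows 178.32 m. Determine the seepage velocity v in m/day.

0.146

Hydraulic gradient i = (200.27 − 178.32) / 2280 = 21.95 / 2280 = 0.009627.
Darcy flux q = K · i = 1.210 × 0.009627 = 0.01165 m/day.
Seepage velocity v = q / n_e = 0.01165 / 0.08 = 0.1456 m/day.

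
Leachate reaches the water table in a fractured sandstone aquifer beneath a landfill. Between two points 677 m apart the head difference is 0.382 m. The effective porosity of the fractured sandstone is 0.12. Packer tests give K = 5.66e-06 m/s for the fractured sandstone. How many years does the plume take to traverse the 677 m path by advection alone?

Convert K: 5.66e-06 m/s × 86400 = 0.4890 m/day.
Hydraulic gradient i = Δh / L = 0.382 / 677 = 0.0005643.
Darcy flux q = K · i = 0.4890 × 0.0005643 = 0.0002759 m/day.
Seepage velocity v = q / n_e = 0.0002759 / 0.12 = 0.002299 m/day.
Travel time t = L / v = 677 / 0.002299 = 2.944e+05 days = 806.1 years.

806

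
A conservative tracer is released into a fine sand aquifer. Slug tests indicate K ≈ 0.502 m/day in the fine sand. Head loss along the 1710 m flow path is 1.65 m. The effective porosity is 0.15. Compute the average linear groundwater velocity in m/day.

0.00323

Hydraulic gradient i = Δh / L = 1.65 / 1710 = 0.0009649.
Darcy flux q = K · i = 0.5020 × 0.0009649 = 0.0004844 m/day.
Seepage velocity v = q / n_e = 0.0004844 / 0.15 = 0.003229 m/day.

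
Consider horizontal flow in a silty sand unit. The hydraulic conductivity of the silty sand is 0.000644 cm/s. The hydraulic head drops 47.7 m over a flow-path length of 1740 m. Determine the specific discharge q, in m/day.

0.0153

Convert K: 0.000644 cm/s × 864 = 0.5564 m/day.
Hydraulic gradient i = Δh / L = 47.7 / 1740 = 0.02741.
Specific discharge q = K · i = 0.5564 × 0.02741 = 0.01525 m/day.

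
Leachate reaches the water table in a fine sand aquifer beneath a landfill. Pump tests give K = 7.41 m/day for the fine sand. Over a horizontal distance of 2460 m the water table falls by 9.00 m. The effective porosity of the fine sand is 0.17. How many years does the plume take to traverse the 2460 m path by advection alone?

42.2

Hydraulic gradient i = Δh / L = 9.00 / 2460 = 0.003659.
Darcy flux q = K · i = 7.410 × 0.003659 = 0.02711 m/day.
Seepage velocity v = q / n_e = 0.02711 / 0.17 = 0.1595 m/day.
Travel time t = L / v = 2460 / 0.1595 = 15426 days = 42.23 years.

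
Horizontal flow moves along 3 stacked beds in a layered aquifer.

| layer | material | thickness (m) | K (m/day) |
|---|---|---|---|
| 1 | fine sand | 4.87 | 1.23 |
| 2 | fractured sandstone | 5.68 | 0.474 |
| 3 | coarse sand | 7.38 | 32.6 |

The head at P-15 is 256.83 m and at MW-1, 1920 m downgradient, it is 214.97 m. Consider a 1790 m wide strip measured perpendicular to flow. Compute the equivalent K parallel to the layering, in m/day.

13.9

Flow is parallel to layering, so each bed carries its own Darcy discharge and the transmissivities add.
Σ(K_i·b_i) = 1.23×4.87 + 0.474×5.68 + 32.6×7.38 = 249.3 m²/day.
Total thickness b = 17.93 m, so K_eq = Σ(K_i·b_i)/b = 13.90 m/day.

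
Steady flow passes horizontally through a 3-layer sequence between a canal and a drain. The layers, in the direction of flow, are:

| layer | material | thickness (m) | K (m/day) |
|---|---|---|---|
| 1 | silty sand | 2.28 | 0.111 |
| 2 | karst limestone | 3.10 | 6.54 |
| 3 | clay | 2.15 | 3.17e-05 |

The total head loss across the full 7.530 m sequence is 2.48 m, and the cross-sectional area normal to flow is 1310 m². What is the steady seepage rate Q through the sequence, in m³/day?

Flow is perpendicular to layering, so the layers act in series and the equivalent K is the thickness-weighted harmonic mean.
Total thickness L = 2.28 + 3.10 + 2.15 = 7.530 m.
Σ(b_i/K_i) = 2.28/0.111 + 3.10/6.54 + 2.15/3.17e-05 = 67844 d.
K_eq = L / Σ(b_i/K_i) = 7.530 / 67844 = 0.0001110 m/day.
Q = K_eq · A · (Δh/L) = 0.0001110 × 1310 × (2.48/7.530) = 0.04789 m³/day.

0.0479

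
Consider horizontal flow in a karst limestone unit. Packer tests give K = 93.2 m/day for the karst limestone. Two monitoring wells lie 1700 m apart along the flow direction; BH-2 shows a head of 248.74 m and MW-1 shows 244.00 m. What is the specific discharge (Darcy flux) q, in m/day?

0.260

Hydraulic gradient i = (248.74 − 244.00) / 1700 = 4.74 / 1700 = 0.002788.
Specific discharge q = K · i = 93.20 × 0.002788 = 0.2599 m/day.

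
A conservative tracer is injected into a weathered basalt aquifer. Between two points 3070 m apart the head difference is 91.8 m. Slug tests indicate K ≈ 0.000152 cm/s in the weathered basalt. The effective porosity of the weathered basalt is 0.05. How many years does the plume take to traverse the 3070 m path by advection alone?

Convert K: 0.000152 cm/s × 864 = 0.1313 m/day.
Hydraulic gradient i = Δh / L = 91.8 / 3070 = 0.02990.
Darcy flux q = K · i = 0.1313 × 0.02990 = 0.003927 m/day.
Seepage velocity v = q / n_e = 0.003927 / 0.05 = 0.07854 m/day.
Travel time t = L / v = 3070 / 0.07854 = 39088 days = 107.0 years.

107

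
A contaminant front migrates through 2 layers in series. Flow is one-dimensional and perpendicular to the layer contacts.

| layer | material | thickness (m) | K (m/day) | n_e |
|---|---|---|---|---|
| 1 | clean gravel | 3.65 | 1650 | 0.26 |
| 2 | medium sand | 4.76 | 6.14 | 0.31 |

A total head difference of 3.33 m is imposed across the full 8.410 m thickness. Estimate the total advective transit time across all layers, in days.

0.566

With flow normal to the layers, continuity requires the same specific discharge q through every layer.
Σ(b_i/K_i) = 3.65/1650 + 4.76/6.14 = 0.7775 d.
q = Δh / Σ(b_i/K_i) = 3.33 / 0.7775 = 4.283 m/day.
In each layer the seepage velocity is v_i = q/n_i, so the layer transit time is t_i = b_i·n_i / q:
  layer 1 (clean gravel): t_1 = 3.65 × 0.26 / 4.283 = 0.2216 d
  layer 2 (medium sand): t_2 = 4.76 × 0.31 / 4.283 = 0.3445 d
Total t = Σ t_i = 0.5661 days.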